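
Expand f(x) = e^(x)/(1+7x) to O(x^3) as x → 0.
1 - 6*x + 85*x**2/2 + O(x**3)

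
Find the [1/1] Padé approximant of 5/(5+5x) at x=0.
1/(x + 1)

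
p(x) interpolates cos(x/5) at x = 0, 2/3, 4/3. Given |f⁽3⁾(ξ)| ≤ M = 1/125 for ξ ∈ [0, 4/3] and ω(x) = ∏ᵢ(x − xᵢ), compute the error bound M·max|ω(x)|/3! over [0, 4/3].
8*sqrt(3)/91125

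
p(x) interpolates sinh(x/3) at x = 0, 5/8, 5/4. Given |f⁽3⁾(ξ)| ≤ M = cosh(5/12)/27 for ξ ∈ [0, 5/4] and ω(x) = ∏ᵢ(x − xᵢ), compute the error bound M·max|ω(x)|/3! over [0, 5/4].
125*sqrt(3)*cosh(5/12)/373248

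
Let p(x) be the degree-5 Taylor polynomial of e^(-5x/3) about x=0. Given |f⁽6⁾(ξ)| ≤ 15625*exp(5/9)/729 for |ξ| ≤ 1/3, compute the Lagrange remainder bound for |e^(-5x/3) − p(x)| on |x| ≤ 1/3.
3125*exp(5/9)/76527504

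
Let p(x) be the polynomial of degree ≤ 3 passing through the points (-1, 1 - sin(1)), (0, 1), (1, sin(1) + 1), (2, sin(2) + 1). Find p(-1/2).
-5*sin(1)/8 + sin(2)/16 + 1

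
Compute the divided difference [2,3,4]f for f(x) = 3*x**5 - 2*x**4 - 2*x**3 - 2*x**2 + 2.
725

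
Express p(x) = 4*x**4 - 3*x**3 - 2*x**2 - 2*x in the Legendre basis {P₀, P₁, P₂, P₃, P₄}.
(2/15)P₀ + (-19/5)P₁ + (20/21)P₂ + (-6/5)P₃ + (32/35)P₄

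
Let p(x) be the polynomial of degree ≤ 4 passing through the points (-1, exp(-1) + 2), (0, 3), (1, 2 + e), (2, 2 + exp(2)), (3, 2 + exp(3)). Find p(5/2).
(-5 + e*(-70*e + 284 + 35*exp(3) + 140*exp(2)))*exp(-1)/128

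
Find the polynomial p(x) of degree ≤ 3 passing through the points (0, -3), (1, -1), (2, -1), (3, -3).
-x**2 + 3*x - 3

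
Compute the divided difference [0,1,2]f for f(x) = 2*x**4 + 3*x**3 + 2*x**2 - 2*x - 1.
25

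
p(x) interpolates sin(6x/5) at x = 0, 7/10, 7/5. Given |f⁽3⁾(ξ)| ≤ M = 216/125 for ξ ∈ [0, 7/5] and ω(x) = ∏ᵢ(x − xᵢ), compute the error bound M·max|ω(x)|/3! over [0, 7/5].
343*sqrt(3)/15625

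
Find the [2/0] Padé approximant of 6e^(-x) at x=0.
3*x**2 - 6*x + 6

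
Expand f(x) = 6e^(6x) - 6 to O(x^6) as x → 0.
36*x + 108*x**2 + 216*x**3 + 324*x**4 + 1944*x**5/5 + O(x**6)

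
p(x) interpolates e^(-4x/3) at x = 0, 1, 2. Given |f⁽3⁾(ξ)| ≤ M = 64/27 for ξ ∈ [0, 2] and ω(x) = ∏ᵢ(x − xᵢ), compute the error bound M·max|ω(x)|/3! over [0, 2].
64*sqrt(3)/729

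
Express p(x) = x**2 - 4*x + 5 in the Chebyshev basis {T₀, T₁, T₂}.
(11/2)T₀ + (-4)T₁ + (1/2)T₂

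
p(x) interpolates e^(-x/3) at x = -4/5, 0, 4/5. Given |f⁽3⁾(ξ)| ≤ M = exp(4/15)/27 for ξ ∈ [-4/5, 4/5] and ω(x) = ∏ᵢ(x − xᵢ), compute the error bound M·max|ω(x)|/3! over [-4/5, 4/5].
64*sqrt(3)*exp(4/15)/91125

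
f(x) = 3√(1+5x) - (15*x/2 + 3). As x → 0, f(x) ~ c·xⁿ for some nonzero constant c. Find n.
2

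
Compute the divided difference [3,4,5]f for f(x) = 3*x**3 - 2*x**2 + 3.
34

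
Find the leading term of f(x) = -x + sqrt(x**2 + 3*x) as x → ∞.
3/2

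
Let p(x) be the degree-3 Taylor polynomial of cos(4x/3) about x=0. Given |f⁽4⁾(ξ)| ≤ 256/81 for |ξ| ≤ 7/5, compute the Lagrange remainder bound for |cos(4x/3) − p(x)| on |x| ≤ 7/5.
76832/151875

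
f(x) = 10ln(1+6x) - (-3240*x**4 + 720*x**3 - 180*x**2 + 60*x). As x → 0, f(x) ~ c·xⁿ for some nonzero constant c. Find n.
5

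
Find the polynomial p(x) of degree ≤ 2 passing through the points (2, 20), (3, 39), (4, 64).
3*x**2 + 4*x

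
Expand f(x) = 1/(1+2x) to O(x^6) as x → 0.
1 - 2*x + 4*x**2 - 8*x**3 + 16*x**4 - 32*x**5 + O(x**6)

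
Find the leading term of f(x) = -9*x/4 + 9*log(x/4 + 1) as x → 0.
-9*x**2/32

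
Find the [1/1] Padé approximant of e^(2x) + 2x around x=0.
(7*x/2 + 1)/(1 - x/2)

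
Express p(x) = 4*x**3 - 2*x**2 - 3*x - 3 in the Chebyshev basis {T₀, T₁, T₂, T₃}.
(-4)T₀ - T₂ + T₃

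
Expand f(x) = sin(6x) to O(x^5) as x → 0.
6*x - 36*x**3 + O(x**5)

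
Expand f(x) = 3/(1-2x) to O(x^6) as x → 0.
3 + 6*x + 12*x**2 + 24*x**3 + 48*x**4 + 96*x**5 + O(x**6)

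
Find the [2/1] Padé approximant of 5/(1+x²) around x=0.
5 - 5*x**2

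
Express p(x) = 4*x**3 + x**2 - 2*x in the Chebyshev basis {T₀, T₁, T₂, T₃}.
(1/2)T₀ + T₁ + (1/2)T₂ + T₃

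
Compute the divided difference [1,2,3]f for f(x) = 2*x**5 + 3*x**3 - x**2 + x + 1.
197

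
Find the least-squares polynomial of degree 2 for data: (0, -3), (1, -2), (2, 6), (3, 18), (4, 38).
-3 + (-9/5)x + (3)x²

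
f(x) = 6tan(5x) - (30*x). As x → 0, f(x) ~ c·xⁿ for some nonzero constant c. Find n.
3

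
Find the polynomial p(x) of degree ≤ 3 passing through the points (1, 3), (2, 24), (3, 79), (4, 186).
3*x**3 - x**2 + 3*x - 2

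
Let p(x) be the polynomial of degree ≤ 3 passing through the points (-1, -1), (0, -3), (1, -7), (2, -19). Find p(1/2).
-35/8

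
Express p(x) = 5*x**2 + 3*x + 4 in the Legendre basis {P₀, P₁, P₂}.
(17/3)P₀ + (3)P₁ + (10/3)P₂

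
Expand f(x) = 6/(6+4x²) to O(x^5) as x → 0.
1 - 2*x**2/3 + 4*x**4/9 + O(x**5)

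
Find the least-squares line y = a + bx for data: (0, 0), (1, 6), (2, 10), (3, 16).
a = 1/5, b = 26/5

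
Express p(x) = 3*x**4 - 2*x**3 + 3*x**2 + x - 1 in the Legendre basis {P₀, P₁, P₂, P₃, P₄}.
(3/5)P₀ + (-1/5)P₁ + (26/7)P₂ + (-4/5)P₃ + (24/35)P₄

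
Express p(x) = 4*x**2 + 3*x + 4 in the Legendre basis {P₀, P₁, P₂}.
(16/3)P₀ + (3)P₁ + (8/3)P₂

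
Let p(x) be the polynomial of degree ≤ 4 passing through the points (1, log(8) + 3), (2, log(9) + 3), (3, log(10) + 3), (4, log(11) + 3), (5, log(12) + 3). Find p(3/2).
log(9*11**(7/32)*2**(25/128)*3**(19/128)*5**(29/64)/5) + 3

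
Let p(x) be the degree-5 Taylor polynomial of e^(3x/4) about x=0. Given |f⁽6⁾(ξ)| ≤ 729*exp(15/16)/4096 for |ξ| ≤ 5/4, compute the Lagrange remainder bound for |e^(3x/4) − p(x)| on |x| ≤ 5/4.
253125*exp(15/16)/268435456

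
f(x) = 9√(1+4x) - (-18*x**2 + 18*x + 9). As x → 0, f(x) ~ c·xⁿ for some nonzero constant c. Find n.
3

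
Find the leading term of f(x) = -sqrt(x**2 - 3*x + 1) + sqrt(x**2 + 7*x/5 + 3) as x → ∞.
11/5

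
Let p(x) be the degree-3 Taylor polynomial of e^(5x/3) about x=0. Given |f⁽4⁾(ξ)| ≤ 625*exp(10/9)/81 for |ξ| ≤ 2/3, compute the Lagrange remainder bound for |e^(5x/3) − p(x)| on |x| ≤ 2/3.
1250*exp(10/9)/19683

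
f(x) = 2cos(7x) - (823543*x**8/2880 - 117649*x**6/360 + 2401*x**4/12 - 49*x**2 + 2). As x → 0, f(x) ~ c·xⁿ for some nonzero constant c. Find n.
10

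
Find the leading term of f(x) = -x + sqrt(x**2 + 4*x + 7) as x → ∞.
2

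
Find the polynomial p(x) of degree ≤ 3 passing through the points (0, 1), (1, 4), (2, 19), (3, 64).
3*x**3 - 3*x**2 + 3*x + 1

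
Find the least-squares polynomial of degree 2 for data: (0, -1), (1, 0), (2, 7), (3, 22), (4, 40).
-6/5 + (-8/5)x + (3)x²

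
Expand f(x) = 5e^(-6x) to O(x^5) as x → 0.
5 - 30*x + 90*x**2 - 180*x**3 + 270*x**4 + O(x**5)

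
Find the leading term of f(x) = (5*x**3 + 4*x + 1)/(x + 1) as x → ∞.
5*x**2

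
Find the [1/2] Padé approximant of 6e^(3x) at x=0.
(6*x + 6)/(3*x**2/2 - 2*x + 1)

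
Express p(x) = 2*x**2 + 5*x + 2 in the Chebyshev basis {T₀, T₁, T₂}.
(3)T₀ + (5)T₁ + T₂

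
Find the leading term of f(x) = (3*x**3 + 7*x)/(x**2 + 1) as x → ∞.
3*x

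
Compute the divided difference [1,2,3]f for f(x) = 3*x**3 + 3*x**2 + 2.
21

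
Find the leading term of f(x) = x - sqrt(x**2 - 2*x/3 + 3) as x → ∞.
1/3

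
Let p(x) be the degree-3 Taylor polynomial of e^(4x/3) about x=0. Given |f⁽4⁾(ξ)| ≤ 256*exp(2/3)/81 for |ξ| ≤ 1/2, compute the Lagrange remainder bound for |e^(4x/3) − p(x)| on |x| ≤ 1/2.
2*exp(2/3)/243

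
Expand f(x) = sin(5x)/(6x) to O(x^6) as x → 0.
5/6 - 125*x**2/36 + 625*x**4/144 + O(x**6)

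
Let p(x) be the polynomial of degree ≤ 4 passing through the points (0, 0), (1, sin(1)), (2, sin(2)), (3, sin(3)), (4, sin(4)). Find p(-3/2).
-693*sin(1)/32 + 315*sin(4)/128 - 385*sin(3)/32 + 1485*sin(2)/64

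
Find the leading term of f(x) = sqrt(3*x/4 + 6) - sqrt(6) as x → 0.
sqrt(6)*x/16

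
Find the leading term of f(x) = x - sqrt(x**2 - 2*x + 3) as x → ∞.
1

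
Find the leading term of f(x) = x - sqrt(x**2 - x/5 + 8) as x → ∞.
1/10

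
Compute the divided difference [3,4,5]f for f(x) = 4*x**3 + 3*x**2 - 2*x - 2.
51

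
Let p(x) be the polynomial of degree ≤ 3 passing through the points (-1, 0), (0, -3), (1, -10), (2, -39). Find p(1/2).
-39/8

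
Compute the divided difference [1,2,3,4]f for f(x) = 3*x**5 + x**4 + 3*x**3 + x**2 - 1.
208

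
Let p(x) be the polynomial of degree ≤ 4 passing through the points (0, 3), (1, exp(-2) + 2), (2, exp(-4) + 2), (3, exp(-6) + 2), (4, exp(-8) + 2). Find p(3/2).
(-20*exp(2) + 3 + 90*exp(4) + 60*exp(6) + 251*exp(8))*exp(-8)/128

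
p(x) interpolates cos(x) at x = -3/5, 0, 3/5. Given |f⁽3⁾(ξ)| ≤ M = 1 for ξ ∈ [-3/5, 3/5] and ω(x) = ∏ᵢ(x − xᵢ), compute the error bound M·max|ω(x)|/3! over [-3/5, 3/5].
sqrt(3)/125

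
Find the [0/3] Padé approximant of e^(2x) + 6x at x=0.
1/(-1444*x**3/3 + 62*x**2 - 8*x + 1)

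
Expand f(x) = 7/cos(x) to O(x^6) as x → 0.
7 + 7*x**2/2 + 35*x**4/24 + O(x**6)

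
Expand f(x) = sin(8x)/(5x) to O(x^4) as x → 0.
8/5 - 256*x**2/15 + O(x**4)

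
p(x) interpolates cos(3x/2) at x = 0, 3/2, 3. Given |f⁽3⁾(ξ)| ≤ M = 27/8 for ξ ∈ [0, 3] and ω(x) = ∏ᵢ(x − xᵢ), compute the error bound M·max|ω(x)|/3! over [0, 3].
27*sqrt(3)/64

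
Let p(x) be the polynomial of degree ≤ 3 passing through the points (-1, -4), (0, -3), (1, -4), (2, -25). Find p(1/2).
-17/8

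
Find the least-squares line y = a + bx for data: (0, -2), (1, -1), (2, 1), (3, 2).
a = -21/10, b = 7/5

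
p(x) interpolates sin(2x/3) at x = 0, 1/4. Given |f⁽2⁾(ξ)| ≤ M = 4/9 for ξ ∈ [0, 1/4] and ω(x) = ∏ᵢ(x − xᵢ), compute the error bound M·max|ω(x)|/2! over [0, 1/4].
1/288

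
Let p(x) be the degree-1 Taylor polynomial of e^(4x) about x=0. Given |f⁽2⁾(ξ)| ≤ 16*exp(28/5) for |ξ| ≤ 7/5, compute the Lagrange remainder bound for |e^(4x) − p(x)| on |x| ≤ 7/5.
392*exp(28/5)/25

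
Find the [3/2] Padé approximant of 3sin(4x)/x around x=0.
(12 - 112*x**2/5)/(4*x**2/5 + 1)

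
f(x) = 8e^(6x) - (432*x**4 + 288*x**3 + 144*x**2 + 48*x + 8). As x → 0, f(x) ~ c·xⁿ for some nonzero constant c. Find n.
5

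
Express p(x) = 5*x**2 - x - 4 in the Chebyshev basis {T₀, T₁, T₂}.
(-3/2)T₀ - T₁ + (5/2)T₂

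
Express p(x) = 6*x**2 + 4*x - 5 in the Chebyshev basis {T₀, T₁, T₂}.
(-2)T₀ + (4)T₁ + (3)T₂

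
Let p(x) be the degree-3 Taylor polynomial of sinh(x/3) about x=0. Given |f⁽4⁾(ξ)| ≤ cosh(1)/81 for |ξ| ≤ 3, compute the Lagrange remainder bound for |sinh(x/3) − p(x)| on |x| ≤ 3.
cosh(1)/24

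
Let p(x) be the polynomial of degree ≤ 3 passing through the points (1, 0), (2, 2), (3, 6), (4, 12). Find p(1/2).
-1/4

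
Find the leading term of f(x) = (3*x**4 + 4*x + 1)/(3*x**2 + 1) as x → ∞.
x**2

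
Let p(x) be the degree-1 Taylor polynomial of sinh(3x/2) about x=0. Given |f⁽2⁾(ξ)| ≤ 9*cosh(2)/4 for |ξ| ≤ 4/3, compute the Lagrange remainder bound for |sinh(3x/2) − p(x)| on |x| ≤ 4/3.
2*cosh(2)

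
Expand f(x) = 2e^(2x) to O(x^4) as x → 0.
2 + 4*x + 4*x**2 + 8*x**3/3 + O(x**4)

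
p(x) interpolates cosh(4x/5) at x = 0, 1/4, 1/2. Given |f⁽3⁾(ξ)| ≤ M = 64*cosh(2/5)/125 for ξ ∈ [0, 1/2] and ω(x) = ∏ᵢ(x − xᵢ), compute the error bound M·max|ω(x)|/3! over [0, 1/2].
sqrt(3)*cosh(2/5)/3375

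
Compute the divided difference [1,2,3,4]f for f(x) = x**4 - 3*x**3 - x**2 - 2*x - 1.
7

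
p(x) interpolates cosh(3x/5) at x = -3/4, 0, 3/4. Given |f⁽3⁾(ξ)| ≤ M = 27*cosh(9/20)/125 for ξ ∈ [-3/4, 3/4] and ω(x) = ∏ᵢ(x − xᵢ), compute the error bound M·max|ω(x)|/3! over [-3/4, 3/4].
27*sqrt(3)*cosh(9/20)/8000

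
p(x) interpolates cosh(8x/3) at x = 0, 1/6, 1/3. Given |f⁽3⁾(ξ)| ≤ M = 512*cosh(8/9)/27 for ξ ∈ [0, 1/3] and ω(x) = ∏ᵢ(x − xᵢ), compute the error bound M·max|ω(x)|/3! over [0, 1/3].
64*sqrt(3)*cosh(8/9)/19683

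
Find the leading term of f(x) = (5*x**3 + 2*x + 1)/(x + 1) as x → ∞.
5*x**2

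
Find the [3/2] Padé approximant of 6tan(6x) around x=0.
(-432*x**3/5 + 36*x)/(1 - 72*x**2/5)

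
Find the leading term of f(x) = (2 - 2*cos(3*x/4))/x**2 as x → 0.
9/16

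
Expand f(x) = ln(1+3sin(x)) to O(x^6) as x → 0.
3*x - 9*x**2/2 + 17*x**3/2 - 75*x**4/4 + 353*x**5/8 + O(x**6)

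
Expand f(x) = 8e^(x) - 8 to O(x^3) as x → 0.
8*x + 4*x**2 + O(x**3)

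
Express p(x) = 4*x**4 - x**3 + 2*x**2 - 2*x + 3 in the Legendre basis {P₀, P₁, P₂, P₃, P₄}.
(67/15)P₀ + (-13/5)P₁ + (76/21)P₂ + (-2/5)P₃ + (32/35)P₄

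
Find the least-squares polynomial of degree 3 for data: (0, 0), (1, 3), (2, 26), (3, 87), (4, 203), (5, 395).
-11/126 + (-31/108)x + (67/126)x² + (331/108)x³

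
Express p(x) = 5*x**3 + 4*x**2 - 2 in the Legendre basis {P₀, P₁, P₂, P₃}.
(-2/3)P₀ + (3)P₁ + (8/3)P₂ + (2)P₃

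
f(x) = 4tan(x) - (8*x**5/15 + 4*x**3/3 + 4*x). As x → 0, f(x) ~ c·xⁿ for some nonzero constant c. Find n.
7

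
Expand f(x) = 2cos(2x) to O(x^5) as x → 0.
2 - 4*x**2 + 4*x**4/3 + O(x**5)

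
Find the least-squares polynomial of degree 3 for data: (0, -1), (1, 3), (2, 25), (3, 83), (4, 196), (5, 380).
-17/18 + (467/756)x + (53/252)x² + (161/54)x³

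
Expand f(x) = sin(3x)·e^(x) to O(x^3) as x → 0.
3*x + 3*x**2 + O(x**3)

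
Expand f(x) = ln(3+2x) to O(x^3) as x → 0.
log(3) + 2*x/3 - 2*x**2/9 + O(x**3)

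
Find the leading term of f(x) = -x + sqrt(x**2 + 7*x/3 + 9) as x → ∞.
7/6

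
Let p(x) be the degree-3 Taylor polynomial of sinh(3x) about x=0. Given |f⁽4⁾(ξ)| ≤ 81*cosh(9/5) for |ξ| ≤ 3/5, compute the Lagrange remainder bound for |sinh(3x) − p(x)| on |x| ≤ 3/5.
2187*cosh(9/5)/5000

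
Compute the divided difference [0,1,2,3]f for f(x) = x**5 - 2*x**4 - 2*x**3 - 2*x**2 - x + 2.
11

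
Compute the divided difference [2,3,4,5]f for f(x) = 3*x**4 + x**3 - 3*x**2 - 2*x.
43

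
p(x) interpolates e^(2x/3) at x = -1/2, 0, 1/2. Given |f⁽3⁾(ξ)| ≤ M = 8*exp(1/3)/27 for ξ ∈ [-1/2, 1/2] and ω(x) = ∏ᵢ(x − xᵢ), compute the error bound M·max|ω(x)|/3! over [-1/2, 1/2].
sqrt(3)*exp(1/3)/729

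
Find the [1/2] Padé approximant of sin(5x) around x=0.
5*x/(25*x**2/6 + 1)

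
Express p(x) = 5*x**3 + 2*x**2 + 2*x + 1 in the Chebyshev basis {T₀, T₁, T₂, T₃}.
(2)T₀ + (23/4)T₁ + T₂ + (5/4)T₃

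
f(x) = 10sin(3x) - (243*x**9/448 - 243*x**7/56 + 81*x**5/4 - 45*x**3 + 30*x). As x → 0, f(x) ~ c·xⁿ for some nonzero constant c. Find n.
11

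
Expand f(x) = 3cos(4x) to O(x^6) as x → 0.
3 - 24*x**2 + 32*x**4 + O(x**6)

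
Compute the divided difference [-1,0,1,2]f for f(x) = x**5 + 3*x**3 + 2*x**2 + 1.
8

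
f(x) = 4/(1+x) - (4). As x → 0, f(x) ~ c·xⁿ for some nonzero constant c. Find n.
1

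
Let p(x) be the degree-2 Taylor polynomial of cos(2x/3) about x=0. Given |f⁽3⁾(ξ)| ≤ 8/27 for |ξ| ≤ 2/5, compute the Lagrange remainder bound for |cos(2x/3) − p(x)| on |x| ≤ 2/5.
32/10125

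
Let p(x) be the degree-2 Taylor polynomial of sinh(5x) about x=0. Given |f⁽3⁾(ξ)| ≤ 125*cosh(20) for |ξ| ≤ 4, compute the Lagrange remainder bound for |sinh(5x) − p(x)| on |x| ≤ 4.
4000*cosh(20)/3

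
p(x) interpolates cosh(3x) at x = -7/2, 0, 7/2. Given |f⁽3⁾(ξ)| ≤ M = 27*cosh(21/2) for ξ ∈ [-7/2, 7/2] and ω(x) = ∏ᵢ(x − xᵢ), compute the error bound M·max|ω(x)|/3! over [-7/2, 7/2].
343*sqrt(3)*cosh(21/2)/8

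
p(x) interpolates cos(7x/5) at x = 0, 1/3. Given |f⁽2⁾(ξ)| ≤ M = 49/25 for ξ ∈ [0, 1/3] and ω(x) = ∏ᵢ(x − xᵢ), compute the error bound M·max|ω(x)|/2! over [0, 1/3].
49/1800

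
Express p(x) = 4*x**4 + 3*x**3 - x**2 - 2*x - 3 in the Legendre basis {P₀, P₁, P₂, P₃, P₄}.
(-38/15)P₀ + (-1/5)P₁ + (34/21)P₂ + (6/5)P₃ + (32/35)P₄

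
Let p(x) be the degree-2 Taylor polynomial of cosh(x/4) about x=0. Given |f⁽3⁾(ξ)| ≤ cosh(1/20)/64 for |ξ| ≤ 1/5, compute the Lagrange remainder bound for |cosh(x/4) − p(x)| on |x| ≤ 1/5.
cosh(1/20)/48000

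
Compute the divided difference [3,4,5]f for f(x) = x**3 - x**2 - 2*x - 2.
11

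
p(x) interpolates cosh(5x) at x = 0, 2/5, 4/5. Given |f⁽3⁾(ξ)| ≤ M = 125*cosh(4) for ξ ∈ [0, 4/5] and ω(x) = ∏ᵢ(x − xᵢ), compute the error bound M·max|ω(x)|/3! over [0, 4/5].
8*sqrt(3)*cosh(4)/27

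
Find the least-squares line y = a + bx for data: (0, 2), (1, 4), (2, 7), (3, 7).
a = 23/10, b = 9/5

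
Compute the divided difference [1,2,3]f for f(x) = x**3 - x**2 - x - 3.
5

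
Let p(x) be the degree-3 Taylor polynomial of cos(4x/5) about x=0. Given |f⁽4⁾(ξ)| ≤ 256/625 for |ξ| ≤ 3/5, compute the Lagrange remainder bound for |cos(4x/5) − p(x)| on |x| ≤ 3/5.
864/390625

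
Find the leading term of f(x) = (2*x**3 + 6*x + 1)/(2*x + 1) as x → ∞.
x**2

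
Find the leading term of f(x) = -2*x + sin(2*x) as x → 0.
-4*x**3/3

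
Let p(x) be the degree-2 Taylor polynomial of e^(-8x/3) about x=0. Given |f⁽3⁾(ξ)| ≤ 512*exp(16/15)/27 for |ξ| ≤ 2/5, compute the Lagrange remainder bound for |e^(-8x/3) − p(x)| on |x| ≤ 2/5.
2048*exp(16/15)/10125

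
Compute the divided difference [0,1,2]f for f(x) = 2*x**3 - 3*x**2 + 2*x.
3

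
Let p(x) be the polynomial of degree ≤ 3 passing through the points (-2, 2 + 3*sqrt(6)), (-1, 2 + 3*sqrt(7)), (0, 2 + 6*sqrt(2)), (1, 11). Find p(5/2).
-567*sqrt(2)/8 - 105*sqrt(6)/16 + 977/16 + 405*sqrt(7)/16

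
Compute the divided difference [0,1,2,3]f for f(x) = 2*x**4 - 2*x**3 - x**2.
10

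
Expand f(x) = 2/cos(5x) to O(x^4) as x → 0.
2 + 25*x**2 + O(x**4)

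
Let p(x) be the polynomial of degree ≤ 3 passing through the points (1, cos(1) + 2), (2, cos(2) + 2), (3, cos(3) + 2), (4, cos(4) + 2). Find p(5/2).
9*cos(3)/16 + 9*cos(2)/16 - cos(1)/16 - cos(4)/16 + 2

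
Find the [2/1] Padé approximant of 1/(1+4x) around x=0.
1/(4*x + 1)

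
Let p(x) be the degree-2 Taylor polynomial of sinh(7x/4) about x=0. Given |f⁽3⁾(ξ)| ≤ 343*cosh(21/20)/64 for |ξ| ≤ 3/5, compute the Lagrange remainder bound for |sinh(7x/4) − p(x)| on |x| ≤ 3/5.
3087*cosh(21/20)/16000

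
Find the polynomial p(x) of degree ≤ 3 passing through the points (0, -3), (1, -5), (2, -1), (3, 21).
2*x**3 - 3*x**2 - x - 3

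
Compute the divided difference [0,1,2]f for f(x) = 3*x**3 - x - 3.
9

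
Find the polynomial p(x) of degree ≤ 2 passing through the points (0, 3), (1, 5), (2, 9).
x**2 + x + 3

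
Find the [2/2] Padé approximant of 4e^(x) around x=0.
(x**2/3 + 2*x + 4)/(x**2/12 - x/2 + 1)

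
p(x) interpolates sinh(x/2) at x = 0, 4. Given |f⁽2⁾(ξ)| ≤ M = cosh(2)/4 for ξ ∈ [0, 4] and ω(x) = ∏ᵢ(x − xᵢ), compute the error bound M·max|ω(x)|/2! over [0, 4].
cosh(2)/2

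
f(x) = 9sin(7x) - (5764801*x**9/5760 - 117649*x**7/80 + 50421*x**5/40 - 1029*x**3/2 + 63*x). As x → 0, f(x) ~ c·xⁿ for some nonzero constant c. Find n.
11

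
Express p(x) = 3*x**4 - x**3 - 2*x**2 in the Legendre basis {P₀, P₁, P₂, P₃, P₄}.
(-1/15)P₀ + (-3/5)P₁ + (8/21)P₂ + (-2/5)P₃ + (24/35)P₄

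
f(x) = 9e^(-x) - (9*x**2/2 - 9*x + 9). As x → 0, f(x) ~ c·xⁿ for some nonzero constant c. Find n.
3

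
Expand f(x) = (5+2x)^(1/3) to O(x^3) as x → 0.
5**(1/3) + 2*5**(1/3)*x/15 - 4*5**(1/3)*x**2/225 + O(x**3)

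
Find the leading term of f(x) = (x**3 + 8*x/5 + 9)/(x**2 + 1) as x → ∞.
x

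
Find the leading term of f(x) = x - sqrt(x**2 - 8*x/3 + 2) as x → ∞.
4/3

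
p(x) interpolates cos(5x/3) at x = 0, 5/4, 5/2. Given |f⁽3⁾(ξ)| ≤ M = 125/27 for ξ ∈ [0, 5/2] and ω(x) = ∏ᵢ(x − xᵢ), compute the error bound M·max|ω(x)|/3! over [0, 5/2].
15625*sqrt(3)/46656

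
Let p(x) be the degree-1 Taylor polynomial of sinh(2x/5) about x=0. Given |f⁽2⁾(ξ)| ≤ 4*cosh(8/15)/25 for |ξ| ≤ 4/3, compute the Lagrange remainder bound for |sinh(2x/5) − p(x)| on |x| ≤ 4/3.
32*cosh(8/15)/225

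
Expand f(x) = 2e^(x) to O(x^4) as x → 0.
2 + 2*x + x**2 + x**3/3 + O(x**4)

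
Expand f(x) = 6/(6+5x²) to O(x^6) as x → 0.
1 - 5*x**2/6 + 25*x**4/36 + O(x**6)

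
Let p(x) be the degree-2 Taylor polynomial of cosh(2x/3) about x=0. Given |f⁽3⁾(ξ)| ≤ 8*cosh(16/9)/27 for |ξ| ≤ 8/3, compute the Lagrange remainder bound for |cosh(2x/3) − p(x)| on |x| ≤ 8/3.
2048*cosh(16/9)/2187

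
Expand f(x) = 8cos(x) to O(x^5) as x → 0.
8 - 4*x**2 + x**4/3 + O(x**5)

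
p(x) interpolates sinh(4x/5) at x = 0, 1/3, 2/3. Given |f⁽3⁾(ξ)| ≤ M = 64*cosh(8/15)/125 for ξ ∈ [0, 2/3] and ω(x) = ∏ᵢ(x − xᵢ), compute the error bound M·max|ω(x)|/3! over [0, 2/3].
64*sqrt(3)*cosh(8/15)/91125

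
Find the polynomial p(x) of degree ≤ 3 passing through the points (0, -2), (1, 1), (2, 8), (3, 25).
x**3 - x**2 + 3*x - 2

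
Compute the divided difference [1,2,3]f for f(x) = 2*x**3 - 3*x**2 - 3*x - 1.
9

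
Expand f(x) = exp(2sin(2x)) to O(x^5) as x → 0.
1 + 4*x + 8*x**2 + 8*x**3 + O(x**5)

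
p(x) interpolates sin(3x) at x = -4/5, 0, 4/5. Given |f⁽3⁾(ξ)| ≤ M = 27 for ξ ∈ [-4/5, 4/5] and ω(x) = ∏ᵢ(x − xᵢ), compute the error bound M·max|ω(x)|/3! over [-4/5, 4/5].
64*sqrt(3)/125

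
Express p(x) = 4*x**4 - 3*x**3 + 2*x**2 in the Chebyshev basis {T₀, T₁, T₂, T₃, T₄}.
(5/2)T₀ + (-9/4)T₁ + (3)T₂ + (-3/4)T₃ + (1/2)T₄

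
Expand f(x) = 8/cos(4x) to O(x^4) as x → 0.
8 + 64*x**2 + O(x**4)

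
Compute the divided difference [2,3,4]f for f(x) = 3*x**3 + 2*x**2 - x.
29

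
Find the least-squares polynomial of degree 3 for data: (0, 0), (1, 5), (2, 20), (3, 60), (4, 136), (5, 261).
2/21 + (29/9)x + (-16/21)x² + (19/9)x³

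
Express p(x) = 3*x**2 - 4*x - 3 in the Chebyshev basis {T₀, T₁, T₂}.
(-3/2)T₀ + (-4)T₁ + (3/2)T₂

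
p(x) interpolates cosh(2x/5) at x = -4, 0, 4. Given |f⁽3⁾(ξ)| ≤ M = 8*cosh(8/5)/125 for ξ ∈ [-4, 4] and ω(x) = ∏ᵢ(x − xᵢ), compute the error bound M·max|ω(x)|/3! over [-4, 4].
512*sqrt(3)*cosh(8/5)/3375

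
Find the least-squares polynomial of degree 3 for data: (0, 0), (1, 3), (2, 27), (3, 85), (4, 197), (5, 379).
-19/126 + (-167/756)x + (137/126)x² + (305/108)x³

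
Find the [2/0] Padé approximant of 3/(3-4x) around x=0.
16*x**2/9 + 4*x/3 + 1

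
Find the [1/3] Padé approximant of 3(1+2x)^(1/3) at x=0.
(5*x + 3)/(8*x**3/81 - 2*x**2/9 + x + 1)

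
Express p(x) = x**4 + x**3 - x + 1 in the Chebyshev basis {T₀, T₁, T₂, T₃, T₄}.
(11/8)T₀ + (-1/4)T₁ + (1/2)T₂ + (1/4)T₃ + (1/8)T₄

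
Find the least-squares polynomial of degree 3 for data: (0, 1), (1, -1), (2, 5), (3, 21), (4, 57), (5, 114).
61/63 + (-1297/378)x + (205/252)x² + (95/108)x³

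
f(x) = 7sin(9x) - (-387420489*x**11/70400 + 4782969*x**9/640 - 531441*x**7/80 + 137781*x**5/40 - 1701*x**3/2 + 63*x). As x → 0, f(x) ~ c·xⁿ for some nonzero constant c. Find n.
13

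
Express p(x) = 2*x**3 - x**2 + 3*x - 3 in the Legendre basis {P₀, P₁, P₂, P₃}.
(-10/3)P₀ + (21/5)P₁ + (-2/3)P₂ + (4/5)P₃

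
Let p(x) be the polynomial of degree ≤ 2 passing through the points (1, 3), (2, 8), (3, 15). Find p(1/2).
5/4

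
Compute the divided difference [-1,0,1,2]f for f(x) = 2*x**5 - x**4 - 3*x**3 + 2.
5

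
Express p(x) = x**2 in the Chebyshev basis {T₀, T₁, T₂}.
(1/2)T₀ + (1/2)T₂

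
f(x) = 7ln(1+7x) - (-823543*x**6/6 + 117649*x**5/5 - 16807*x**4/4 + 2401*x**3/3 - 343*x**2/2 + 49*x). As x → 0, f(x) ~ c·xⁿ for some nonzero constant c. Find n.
7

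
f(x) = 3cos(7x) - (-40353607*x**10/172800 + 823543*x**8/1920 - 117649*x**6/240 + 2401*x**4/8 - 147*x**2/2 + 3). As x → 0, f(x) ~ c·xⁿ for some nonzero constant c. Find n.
12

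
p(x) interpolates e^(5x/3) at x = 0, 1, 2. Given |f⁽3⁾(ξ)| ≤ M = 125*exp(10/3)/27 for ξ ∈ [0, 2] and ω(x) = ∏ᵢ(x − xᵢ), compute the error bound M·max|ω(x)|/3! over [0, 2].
125*sqrt(3)*exp(10/3)/729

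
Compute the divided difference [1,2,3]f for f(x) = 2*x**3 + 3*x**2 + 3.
15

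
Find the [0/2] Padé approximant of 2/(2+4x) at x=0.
1/(2*x + 1)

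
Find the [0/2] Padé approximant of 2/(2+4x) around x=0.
1/(2*x + 1)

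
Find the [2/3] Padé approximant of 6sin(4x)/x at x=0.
(24 - 224*x**2/5)/(4*x**2/5 + 1)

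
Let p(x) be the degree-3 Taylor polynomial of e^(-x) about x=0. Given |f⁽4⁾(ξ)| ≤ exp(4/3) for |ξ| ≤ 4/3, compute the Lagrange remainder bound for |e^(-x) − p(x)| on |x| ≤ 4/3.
32*exp(4/3)/243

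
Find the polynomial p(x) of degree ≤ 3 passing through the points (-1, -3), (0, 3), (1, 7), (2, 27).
3*x**3 - x**2 + 2*x + 3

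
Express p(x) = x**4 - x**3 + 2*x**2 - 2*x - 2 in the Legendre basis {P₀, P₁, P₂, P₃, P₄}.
(-17/15)P₀ + (-13/5)P₁ + (40/21)P₂ + (-2/5)P₃ + (8/35)P₄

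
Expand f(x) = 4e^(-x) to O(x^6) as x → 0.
4 - 4*x + 2*x**2 - 2*x**3/3 + x**4/6 - x**5/30 + O(x**6)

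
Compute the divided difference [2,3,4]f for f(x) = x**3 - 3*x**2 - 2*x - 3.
6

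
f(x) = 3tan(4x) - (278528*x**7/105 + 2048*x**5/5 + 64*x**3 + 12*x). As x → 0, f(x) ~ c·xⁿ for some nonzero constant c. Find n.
9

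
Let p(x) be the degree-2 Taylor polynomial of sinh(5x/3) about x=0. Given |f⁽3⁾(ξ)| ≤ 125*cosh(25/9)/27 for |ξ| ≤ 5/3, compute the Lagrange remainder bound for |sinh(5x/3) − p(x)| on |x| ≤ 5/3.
15625*cosh(25/9)/4374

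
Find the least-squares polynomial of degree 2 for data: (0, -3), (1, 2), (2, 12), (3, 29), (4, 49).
-109/35 + (177/70)x + (37/14)x²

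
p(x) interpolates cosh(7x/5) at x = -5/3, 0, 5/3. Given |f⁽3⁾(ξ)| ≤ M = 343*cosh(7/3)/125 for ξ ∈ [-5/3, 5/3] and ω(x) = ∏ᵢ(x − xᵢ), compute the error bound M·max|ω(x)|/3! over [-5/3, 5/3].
343*sqrt(3)*cosh(7/3)/729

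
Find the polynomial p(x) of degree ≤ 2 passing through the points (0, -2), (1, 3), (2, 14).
3*x**2 + 2*x - 2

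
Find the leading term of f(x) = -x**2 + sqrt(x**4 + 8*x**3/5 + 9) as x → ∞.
4*x/5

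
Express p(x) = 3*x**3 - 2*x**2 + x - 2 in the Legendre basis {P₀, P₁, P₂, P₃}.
(-8/3)P₀ + (14/5)P₁ + (-4/3)P₂ + (6/5)P₃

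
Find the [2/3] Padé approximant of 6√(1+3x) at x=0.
(189*x**2/8 + 126*x/5 + 6)/(-27*x**3/160 + 81*x**2/80 + 27*x/10 + 1)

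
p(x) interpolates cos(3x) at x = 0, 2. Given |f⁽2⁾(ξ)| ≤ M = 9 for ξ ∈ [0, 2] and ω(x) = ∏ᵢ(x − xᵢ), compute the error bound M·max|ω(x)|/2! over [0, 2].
9/2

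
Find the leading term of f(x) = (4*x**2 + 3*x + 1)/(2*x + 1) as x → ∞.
2*x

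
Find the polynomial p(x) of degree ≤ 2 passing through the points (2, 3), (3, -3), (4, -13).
-2*x**2 + 4*x + 3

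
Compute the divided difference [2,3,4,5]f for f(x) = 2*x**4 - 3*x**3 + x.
25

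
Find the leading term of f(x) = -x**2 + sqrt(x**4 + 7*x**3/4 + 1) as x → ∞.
7*x/8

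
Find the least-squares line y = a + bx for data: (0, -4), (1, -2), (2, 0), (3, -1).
a = -17/5, b = 11/10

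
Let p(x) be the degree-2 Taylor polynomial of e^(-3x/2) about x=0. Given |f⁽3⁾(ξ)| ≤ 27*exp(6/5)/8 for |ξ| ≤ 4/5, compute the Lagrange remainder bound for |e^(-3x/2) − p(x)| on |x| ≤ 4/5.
36*exp(6/5)/125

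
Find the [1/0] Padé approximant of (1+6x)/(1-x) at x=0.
7*x + 1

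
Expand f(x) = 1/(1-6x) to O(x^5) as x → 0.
1 + 6*x + 36*x**2 + 216*x**3 + 1296*x**4 + O(x**5)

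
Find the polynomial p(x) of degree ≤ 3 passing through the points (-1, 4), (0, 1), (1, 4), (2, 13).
3*x**2 + 1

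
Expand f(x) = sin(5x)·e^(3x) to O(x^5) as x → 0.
5*x + 15*x**2 + 5*x**3/3 - 40*x**4 + O(x**5)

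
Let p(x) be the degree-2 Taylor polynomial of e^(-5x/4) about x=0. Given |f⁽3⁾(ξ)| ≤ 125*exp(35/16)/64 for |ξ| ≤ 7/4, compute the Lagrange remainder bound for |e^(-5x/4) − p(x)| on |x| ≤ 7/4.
42875*exp(35/16)/24576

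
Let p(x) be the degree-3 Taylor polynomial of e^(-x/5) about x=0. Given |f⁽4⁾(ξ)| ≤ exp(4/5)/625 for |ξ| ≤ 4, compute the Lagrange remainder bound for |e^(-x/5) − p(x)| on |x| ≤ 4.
32*exp(4/5)/1875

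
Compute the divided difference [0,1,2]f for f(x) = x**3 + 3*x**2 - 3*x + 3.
6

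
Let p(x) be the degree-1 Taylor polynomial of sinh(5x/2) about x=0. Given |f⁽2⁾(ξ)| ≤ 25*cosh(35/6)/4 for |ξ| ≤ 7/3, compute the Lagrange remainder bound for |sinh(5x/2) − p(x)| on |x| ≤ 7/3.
1225*cosh(35/6)/72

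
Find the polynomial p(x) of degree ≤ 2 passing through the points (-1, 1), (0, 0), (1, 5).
3*x**2 + 2*x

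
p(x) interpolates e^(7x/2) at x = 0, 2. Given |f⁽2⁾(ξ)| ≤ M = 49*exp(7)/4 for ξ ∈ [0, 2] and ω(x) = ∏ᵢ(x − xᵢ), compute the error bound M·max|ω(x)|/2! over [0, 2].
49*exp(7)/8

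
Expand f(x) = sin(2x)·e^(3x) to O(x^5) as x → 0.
2*x + 6*x**2 + 23*x**3/3 + 5*x**4 + O(x**5)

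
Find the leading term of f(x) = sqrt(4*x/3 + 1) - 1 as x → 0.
2*x/3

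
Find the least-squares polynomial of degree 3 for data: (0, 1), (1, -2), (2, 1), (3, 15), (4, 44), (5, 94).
41/42 + (-1079/252)x + (23/42)x² + (29/36)x³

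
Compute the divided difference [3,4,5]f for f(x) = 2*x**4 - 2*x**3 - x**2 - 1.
169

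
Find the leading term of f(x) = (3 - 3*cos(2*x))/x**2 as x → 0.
6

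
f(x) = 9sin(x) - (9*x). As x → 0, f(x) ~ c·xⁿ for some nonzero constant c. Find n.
3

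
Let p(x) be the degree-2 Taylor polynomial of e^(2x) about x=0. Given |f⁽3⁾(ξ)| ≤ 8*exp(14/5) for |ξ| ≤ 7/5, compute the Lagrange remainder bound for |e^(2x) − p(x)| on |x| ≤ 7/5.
1372*exp(14/5)/375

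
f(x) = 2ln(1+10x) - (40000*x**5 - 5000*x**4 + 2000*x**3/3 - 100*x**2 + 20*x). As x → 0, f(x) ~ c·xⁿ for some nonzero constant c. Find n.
6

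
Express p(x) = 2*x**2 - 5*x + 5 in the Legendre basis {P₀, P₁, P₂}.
(17/3)P₀ + (-5)P₁ + (4/3)P₂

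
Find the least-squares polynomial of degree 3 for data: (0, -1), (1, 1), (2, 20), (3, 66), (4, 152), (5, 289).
-19/18 + (-1511/756)x + (293/126)x² + (209/108)x³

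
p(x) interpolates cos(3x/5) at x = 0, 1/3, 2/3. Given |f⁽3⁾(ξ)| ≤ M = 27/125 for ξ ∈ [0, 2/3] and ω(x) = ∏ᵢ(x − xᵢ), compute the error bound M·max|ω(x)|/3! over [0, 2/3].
sqrt(3)/3375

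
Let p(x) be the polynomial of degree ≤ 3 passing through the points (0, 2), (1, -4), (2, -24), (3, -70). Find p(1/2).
0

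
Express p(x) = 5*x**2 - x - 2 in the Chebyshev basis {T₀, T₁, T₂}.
(1/2)T₀ - T₁ + (5/2)T₂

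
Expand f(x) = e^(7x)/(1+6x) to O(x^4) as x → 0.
1 + x + 37*x**2/2 - 323*x**3/6 + O(x**4)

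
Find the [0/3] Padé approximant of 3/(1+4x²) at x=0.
3/(4*x**2 + 1)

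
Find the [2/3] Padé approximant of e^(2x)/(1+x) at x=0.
(2*x**2/5 + x + 1)/(4*x**3/15 - 3*x**2/5 + 1)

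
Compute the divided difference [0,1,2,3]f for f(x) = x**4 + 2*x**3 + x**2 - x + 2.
8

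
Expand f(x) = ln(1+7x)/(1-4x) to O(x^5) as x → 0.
7*x + 7*x**2/2 + 385*x**3/3 - 1043*x**4/12 + O(x**5)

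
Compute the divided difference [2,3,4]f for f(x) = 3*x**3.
27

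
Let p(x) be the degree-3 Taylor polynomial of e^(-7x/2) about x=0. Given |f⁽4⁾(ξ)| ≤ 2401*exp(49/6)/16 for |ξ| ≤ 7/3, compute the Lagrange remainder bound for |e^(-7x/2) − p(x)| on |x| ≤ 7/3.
5764801*exp(49/6)/31104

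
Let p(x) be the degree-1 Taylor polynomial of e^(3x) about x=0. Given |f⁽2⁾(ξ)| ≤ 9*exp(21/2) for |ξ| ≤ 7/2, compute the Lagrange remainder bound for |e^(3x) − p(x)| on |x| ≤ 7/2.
441*exp(21/2)/8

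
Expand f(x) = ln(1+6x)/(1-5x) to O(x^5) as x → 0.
6*x + 12*x**2 + 132*x**3 + 336*x**4 + O(x**5)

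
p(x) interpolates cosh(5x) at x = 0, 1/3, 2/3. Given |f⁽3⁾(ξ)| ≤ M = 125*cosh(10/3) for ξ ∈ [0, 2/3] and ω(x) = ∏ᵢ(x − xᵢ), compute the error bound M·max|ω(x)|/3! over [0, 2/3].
125*sqrt(3)*cosh(10/3)/729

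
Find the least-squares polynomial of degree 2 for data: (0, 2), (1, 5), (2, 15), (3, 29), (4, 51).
2 + (1/5)x + (3)x²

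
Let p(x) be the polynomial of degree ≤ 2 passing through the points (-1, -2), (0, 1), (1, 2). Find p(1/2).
7/4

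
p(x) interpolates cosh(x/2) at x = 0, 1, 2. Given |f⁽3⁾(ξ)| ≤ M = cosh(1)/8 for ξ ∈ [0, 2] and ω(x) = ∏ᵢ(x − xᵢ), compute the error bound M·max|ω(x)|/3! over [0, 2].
sqrt(3)*cosh(1)/216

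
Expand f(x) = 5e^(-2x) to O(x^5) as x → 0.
5 - 10*x + 10*x**2 - 20*x**3/3 + 10*x**4/3 + O(x**5)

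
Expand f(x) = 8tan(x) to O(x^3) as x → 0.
8*x + O(x**3)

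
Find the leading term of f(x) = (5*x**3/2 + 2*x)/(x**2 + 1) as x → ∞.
5*x/2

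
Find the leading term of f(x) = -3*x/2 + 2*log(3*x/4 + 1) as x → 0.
-9*x**2/16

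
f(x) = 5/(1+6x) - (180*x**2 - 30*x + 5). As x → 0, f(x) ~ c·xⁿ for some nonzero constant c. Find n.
3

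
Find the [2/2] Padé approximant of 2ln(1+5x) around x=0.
5*x*(5*x + 2)/(25*x**2/6 + 5*x + 1)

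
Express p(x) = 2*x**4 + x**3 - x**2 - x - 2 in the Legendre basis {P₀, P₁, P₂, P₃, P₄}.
(-29/15)P₀ + (-2/5)P₁ + (10/21)P₂ + (2/5)P₃ + (16/35)P₄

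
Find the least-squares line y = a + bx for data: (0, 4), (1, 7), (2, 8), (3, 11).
a = 21/5, b = 11/5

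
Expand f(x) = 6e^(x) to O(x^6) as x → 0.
6 + 6*x + 3*x**2 + x**3 + x**4/4 + x**5/20 + O(x**6)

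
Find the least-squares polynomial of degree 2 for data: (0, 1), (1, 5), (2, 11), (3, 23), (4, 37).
39/35 + (11/7)x + (13/7)x²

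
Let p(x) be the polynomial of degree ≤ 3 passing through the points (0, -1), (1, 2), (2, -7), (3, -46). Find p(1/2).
7/8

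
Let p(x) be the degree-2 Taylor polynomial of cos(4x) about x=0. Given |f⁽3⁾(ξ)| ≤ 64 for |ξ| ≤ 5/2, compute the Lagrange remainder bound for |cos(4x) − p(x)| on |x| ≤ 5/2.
500/3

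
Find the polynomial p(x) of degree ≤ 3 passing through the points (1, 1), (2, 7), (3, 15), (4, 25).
x**2 + 3*x - 3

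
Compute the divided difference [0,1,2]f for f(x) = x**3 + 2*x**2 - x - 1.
5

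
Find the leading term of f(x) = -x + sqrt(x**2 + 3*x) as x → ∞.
3/2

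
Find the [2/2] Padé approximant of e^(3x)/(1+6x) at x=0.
(111*x**2/68 + 69*x/34 + 1)/(-393*x**2/68 + 171*x/34 + 1)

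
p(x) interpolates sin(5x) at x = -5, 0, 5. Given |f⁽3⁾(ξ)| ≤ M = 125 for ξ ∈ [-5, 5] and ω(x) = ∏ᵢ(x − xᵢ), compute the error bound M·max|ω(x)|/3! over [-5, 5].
15625*sqrt(3)/27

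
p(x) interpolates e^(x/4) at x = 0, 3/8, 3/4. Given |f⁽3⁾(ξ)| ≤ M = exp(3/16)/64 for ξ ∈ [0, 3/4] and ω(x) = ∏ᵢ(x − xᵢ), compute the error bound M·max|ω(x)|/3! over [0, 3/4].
sqrt(3)*exp(3/16)/32768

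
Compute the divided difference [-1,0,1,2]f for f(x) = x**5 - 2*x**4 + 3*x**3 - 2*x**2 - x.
4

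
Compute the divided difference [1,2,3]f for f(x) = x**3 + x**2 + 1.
7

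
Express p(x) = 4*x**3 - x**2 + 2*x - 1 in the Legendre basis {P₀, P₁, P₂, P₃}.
(-4/3)P₀ + (22/5)P₁ + (-2/3)P₂ + (8/5)P₃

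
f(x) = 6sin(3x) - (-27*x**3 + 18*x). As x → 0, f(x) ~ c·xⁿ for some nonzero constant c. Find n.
5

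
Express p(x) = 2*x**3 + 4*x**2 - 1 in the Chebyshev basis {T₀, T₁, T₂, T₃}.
T₀ + (3/2)T₁ + (2)T₂ + (1/2)T₃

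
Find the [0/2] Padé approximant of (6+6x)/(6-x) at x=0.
1/(7*x**2/6 - 7*x/6 + 1)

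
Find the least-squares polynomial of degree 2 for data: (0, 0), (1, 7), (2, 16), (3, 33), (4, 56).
18/35 + (83/35)x + (20/7)x²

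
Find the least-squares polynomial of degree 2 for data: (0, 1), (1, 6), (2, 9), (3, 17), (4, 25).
48/35 + (193/70)x + (11/14)x²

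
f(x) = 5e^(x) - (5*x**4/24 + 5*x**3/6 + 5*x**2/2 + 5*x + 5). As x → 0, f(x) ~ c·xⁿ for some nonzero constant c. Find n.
5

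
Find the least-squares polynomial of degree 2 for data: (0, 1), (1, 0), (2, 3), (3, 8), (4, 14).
24/35 + (-41/35)x + (8/7)x²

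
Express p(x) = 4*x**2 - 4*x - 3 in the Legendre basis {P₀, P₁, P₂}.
(-5/3)P₀ + (-4)P₁ + (8/3)P₂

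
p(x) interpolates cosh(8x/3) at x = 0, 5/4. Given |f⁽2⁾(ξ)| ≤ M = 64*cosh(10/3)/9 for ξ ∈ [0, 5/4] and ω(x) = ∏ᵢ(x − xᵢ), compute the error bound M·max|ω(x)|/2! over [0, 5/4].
25*cosh(10/3)/18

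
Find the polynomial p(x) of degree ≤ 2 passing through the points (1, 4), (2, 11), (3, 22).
2*x**2 + x + 1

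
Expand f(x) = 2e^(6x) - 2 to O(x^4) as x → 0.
12*x + 36*x**2 + 72*x**3 + O(x**4)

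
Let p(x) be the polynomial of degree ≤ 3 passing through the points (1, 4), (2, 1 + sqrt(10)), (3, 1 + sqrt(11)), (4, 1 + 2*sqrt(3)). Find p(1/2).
-35*sqrt(10)/16 - 5*sqrt(3)/8 + 21*sqrt(11)/16 + 121/16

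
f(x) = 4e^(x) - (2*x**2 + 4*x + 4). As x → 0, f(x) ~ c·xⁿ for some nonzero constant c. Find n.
3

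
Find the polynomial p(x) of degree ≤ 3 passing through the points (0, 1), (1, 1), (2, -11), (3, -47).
-2*x**3 + 2*x + 1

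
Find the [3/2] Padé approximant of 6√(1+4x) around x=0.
(12*x**3 + 54*x**2 + 36*x + 6)/(3*x**2 + 4*x + 1)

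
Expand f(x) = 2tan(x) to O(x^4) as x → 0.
2*x + 2*x**3/3 + O(x**4)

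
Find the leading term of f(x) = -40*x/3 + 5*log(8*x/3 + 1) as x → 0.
-160*x**2/9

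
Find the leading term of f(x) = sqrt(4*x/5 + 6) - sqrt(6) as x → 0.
sqrt(6)*x/15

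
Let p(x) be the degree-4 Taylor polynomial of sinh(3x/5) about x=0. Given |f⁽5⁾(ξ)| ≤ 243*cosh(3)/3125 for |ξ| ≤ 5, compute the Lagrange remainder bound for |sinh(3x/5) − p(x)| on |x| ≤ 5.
81*cosh(3)/40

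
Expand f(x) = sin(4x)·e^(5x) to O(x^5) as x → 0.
4*x + 20*x**2 + 118*x**3/3 + 30*x**4 + O(x**5)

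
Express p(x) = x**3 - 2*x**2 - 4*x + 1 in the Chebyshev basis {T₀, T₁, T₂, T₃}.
(-13/4)T₁ - T₂ + (1/4)T₃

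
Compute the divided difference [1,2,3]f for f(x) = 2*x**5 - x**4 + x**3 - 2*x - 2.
161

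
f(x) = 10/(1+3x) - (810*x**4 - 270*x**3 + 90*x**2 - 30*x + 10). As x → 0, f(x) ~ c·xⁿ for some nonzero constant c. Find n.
5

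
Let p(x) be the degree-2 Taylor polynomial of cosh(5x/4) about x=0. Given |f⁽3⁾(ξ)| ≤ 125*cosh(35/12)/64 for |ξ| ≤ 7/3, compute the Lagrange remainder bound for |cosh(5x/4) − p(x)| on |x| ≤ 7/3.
42875*cosh(35/12)/10368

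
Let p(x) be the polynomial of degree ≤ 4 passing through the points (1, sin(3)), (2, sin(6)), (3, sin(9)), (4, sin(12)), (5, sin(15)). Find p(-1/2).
1155*sin(3)/128 + 315*sin(15)/128 - 693*sin(6)/32 - 385*sin(12)/32 + 1485*sin(9)/64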